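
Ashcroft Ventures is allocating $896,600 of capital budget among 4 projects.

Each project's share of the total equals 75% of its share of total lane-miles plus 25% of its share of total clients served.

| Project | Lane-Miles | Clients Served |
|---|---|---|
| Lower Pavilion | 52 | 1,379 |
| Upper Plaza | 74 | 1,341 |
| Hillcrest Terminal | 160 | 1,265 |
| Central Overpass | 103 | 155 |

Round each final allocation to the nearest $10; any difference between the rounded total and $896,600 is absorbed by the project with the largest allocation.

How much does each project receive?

Totals — lane-miles 389, clients served 4,140.
Combined weights (75% lane-miles + 25% clients served): Lower Pavilion 0.1835; Upper Plaza 0.2237; Hillcrest Terminal 0.3849; Central Overpass 0.2079.
Proportional shares: Lower Pavilion 164,553.01; Upper Plaza 200,526.19; Hillcrest Terminal 345,076.40; Central Overpass 186,444.40.
At nearest $10: Lower Pavilion $164,550; Upper Plaza $200,530; Hillcrest Terminal $345,080; Central Overpass $186,440. Sum = $896,600.
Sum already equals the total — no adjustment.

Lower Pavilion: $164,550; Upper Plaza: $200,530; Hillcrest Terminal: $345,080; Central Overpass: $186,440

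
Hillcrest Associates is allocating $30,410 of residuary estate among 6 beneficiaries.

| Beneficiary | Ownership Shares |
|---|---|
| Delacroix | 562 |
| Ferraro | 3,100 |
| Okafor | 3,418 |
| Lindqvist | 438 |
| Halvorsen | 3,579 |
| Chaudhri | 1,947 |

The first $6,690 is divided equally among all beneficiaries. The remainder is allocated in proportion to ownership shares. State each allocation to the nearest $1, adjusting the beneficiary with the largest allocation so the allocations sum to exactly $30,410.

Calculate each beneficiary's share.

Delacroix: $2,137 | Ferraro: $6,752 | Okafor: $7,330 | Lindqvist: $1,911 | Halvorsen: $7,624 | Chaudhri: $4,656

Equal tier: $6,690 ÷ 6 = $1,115 apiece.
Remainder $23,720 by ownership shares (total 13,044): Delacroix 1,021.97 → $1,022; Ferraro 5,637.23 → $5,637; Okafor 6,215.498 → $6,215; Lindqvist 796.49 → $796; Halvorsen 6,508.27 → $6,508; Chaudhri 3,540.54 → $3,541.
Rounding difference +$1 on remainder applied to Halvorsen.
Totals: Delacroix $1,115 + $1,022 = $2,137; Ferraro $1,115 + $5,637 = $6,752; Okafor $1,115 + $6,215 = $7,330; Lindqvist $1,115 + $796 = $1,911; Halvorsen $1,115 + $6,509 = $7,624; Chaudhri $1,115 + $3,541 = $4,656.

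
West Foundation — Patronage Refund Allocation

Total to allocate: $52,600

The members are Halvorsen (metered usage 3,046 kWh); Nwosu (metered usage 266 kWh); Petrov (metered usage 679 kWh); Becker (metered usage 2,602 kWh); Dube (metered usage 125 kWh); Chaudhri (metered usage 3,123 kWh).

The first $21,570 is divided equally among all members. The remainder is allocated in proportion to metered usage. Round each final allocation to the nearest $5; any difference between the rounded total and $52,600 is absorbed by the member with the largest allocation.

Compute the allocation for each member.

$21,570 shared equally gives $3,595 per member.
Remainder $31,030 by metered usage (total 9,841): Halvorsen 9,604.45 → $9,605; Nwosu 838.73 → $840; Petrov 2,140.98 → $2,140; Becker 8,204.46 → $8,205; Dube 394.14 → $395; Chaudhri 9,847.24 → $9,845.
Totals: Halvorsen $3,595 + $9,605 = $13,200; Nwosu $3,595 + $840 = $4,435; Petrov $3,595 + $2,140 = $5,735; Becker $3,595 + $8,205 = $11,800; Dube $3,595 + $395 = $3,990; Chaudhri $3,595 + $9,845 = $13,440.

Halvorsen: $13,200 · Nwosu: $4,435 · Petrov: $5,735 · Becker: $11,800 · Dube: $3,990 · Chaudhri: $13,440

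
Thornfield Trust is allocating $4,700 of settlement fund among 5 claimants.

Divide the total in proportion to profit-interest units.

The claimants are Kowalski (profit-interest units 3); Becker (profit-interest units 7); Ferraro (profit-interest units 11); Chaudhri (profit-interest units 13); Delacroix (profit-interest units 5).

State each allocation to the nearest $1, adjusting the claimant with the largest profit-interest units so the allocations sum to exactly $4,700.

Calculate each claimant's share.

Profit-interest units total: 39.
Pro-rata amounts: Kowalski 3/39 × $4,700 = 361.54; Becker 7/39 × $4,700 = 843.59; Ferraro 11/39 × $4,700 = 1,325.64; Chaudhri 13/39 × $4,700 = 1,566.67; Delacroix 5/39 × $4,700 = 602.56.
After rounding ($1): Kowalski $362; Becker $844; Ferraro $1,326; Chaudhri $1,567; Delacroix $603. Sum = $4,702.
Difference $4,700 − $4,702 = −$2 applied to largest profit-interest units (Chaudhri): Chaudhri becomes $1,565.

Kowalski: $362 · Becker: $844 · Ferraro: $1,326 · Chaudhri: $1,565 · Delacroix: $603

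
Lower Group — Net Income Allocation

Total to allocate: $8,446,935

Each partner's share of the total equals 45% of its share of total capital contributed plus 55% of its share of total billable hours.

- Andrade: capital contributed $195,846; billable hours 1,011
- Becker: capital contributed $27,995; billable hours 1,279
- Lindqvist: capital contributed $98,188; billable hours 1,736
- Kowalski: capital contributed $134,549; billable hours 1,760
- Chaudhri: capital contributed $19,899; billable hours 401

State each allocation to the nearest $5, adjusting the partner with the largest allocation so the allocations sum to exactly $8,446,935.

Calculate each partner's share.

Totals — capital contributed 476,477, billable hours 6,187.
Blended shares (45% capital contributed + 55% billable hours): Andrade 0.2748; Becker 0.1401; Lindqvist 0.2471; Kowalski 0.2835; Chaudhri 0.0544.
Proportional shares: Andrade 2,321,531.18; Becker 1,183,731.87; Lindqvist 2,086,861.28; Kowalski 2,394,954.69; Chaudhri 459,855.97.
After rounding ($5): Andrade $2,321,530; Becker $1,183,730; Lindqvist $2,086,860; Kowalski $2,394,955; Chaudhri $459,855. Sum = $8,446,930.
Difference $8,446,935 − $8,446,930 = +$5 applied to largest allocation (Kowalski): Kowalski becomes $2,394,960.

Andrade: $2,321,530 | Becker: $1,183,730 | Lindqvist: $2,086,860 | Kowalski: $2,394,960 | Chaudhri: $459,855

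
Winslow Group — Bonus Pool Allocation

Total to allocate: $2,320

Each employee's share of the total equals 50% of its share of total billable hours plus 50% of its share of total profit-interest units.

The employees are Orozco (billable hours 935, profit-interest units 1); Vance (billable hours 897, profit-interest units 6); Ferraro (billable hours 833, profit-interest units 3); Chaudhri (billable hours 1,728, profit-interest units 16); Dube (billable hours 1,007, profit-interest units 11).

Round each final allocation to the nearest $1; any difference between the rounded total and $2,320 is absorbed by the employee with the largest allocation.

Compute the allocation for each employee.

Totals — billable hours 5,400, profit-interest units 37.
Composite weights (50% billable hours + 50% profit-interest units): Orozco 0.1001; Vance 0.1641; Ferraro 0.1177; Chaudhri 0.3762; Dube 0.2419.
Proportional shares: Orozco 232.20; Vance 380.80; Ferraro 272.99; Chaudhri 872.82; Dube 561.18.
At nearest $1: Orozco $232; Vance $381; Ferraro $273; Chaudhri $873; Dube $561. Sum = $2,320.
No rounding difference to absorb.

Orozco: $232 | Vance: $381 | Ferraro: $273 | Chaudhri: $873 | Dube: $561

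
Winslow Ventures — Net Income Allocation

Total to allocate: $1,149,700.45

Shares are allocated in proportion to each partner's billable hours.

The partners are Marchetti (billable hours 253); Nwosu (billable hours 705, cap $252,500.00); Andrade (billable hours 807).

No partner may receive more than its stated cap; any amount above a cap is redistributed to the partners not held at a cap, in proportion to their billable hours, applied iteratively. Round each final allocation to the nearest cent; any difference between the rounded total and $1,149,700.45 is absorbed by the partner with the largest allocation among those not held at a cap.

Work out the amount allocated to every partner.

Billable hours total: 1,765.
Pro-rata shares before constraints: Marchetti 164,801.2543; Nwosu 459,228.7916; Andrade 525,670.4041.
Held at cap: Nwosu ($252,500.00); balance $897,200.45 reallocated over remaining billable hours 1,060.
Remaining shares: Marchetti 214,143.1263 → $214,143.13; Andrade 683,057.3237 → $683,057.32.

Marchetti: $214,143.13 | Nwosu: $252,500.00 | Andrade: $683,057.32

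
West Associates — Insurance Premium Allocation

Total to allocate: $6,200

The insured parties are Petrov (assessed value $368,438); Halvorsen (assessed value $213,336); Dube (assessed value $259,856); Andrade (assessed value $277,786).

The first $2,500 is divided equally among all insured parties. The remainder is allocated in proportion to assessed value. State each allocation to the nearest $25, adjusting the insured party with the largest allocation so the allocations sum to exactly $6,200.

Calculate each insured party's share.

Petrov: $1,850; Halvorsen: $1,325; Dube: $1,475; Andrade: $1,550

$2,500 shared equally gives $625 per insured party.
Remainder $3,700 by assessed value (total 1,119,416): Petrov 1,217.80 → $1,225; Halvorsen 705.14 → $700; Dube 858.90 → $850; Andrade 918.16 → $925.
Totals: Petrov $625 + $1,225 = $1,850; Halvorsen $625 + $700 = $1,325; Dube $625 + $850 = $1,475; Andrade $625 + $925 = $1,550.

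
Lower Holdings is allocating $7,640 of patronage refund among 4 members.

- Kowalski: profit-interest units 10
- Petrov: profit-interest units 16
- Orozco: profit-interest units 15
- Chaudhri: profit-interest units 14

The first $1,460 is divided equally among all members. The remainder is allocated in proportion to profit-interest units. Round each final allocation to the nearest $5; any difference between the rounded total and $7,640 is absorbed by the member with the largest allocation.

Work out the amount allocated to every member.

First tranche $1,460 split equally: $365 each.
Remainder $6,180 by profit-interest units (total 55): Kowalski 1,123.64 → $1,125; Petrov 1,797.82 → $1,800; Orozco 1,685.45 → $1,685; Chaudhri 1,573.09 → $1,575.
Rounding difference −$5 on remainder applied to Petrov.
Totals: Kowalski $365 + $1,125 = $1,490; Petrov $365 + $1,795 = $2,160; Orozco $365 + $1,685 = $2,050; Chaudhri $365 + $1,575 = $1,940.

Kowalski: $1,490; Petrov: $2,160; Orozco: $2,050; Chaudhri: $1,940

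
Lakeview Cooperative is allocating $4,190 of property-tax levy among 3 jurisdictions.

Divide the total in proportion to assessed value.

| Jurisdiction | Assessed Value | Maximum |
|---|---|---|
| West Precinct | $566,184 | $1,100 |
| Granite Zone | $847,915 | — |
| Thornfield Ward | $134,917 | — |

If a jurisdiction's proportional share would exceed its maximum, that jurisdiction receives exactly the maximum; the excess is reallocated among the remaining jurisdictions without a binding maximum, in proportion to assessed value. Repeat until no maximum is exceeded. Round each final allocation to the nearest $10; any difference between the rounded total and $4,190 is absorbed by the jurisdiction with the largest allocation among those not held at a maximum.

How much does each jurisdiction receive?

West Precinct: $1,100 · Granite Zone: $2,670 · Thornfield Ward: $420

Total assessed value = 1,549,016.
Unconstrained shares: West Precinct 1,531.50; Granite Zone 2,293.56; Thornfield Ward 364.94.
Capped: West Precinct ($1,100); remaining pool $3,090 reallocated over remaining assessed value 982,832.
Shares after redistribution: Granite Zone 2,665.82 → $2,670; Thornfield Ward 424.18 → $420.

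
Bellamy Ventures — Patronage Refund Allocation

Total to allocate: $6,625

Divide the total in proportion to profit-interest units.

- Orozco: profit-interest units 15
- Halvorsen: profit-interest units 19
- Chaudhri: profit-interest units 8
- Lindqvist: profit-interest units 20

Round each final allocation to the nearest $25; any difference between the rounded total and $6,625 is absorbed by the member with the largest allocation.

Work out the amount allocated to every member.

Orozco: $1,600; Halvorsen: $2,025; Chaudhri: $850; Lindqvist: $2,150

Profit-interest units total: 62.
Pro-rata amounts: Orozco 15/62 × $6,625 = 1,602.82; Halvorsen 19/62 × $6,625 = 2,030.24; Chaudhri 8/62 × $6,625 = 854.84; Lindqvist 20/62 × $6,625 = 2,137.10.
At nearest $25: Orozco $1,600; Halvorsen $2,025; Chaudhri $850; Lindqvist $2,125. Sum = $6,600.
Difference $6,625 − $6,600 = +$25 applied to largest allocation (Lindqvist): Lindqvist becomes $2,150.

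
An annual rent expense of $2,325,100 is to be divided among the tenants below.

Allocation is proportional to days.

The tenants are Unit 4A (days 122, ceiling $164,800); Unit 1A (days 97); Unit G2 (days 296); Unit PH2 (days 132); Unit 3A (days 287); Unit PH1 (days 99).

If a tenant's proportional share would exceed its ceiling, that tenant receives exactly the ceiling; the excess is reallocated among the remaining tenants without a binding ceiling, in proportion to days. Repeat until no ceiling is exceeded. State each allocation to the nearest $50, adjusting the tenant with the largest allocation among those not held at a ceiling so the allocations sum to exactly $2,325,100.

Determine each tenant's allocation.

Days total: 1,033.
Unconstrained shares: Unit 4A 274,600.39; Unit 1A 218,329.82; Unit G2 666,243.56; Unit PH2 297,108.62; Unit 3A 645,986.16; Unit PH1 222,831.46.
Cap binds for Unit 4A ($164,800); remaining pool $2,160,300 reallocated over remaining days 911.
Shares after redistribution: Unit 1A 230,020.97 → $230,000; Unit G2 701,919.65 → $701,900; Unit PH2 313,018.22 → $313,000; Unit 3A 680,577.50 → $680,600; Unit PH1 234,763.67 → $234,750.
Rounding difference +$50 applied to Unit G2 → $701,950.

Unit 4A: $164,800; Unit 1A: $230,000; Unit G2: $701,950; Unit PH2: $313,000; Unit 3A: $680,600; Unit PH1: $234,750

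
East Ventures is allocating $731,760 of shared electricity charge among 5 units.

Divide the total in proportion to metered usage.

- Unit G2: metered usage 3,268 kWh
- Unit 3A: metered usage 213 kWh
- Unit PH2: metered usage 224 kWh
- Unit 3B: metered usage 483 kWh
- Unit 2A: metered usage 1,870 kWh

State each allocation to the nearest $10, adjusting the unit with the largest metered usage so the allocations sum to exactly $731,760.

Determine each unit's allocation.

Sum of metered usage: 3,268 + 213 + 224 + 483 + 1,870 = 6,058.
Proportional shares: Unit G2 394,749.37; Unit 3A 25,728.77; Unit PH2 27,057.48; Unit 3B 58,342.70; Unit 2A 225,881.68.
After rounding ($10): Unit G2 $394,750; Unit 3A $25,730; Unit PH2 $27,060; Unit 3B $58,340; Unit 2A $225,880. Sum = $731,760.
No rounding difference to absorb.

Unit G2: $394,750; Unit 3A: $25,730; Unit PH2: $27,060; Unit 3B: $58,340; Unit 2A: $225,880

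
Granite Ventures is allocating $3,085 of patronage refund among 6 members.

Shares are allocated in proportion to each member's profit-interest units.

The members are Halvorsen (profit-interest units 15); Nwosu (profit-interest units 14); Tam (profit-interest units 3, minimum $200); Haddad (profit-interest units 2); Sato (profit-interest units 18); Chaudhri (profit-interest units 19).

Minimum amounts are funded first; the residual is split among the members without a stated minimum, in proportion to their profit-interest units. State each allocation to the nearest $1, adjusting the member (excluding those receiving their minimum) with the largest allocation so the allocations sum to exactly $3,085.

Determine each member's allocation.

Halvorsen: $636 · Nwosu: $594 · Tam: $200 · Haddad: $85 · Sato: $764 · Chaudhri: $806

Minimums first: Tam $200. Remaining pool $2,885.
Remaining pool split over remaining profit-interest units 68: Halvorsen 636.40 → $636; Nwosu 593.97 → $594; Haddad 84.85 → $85; Sato 763.68 → $764; Chaudhri 806.10 → $806.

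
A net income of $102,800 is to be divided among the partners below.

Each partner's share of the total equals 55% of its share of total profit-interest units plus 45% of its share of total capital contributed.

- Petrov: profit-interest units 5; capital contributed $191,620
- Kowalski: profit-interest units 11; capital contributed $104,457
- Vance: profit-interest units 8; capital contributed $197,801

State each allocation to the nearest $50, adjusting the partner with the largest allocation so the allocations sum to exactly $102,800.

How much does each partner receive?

Totals — profit-interest units 24, capital contributed 493,878.
Blended shares (55% profit-interest units + 45% capital contributed): Petrov 0.2892; Kowalski 0.3473; Vance 0.3636.
Pro-rata amounts: Petrov 29,727.61; Kowalski 35,698.33; Vance 37,374.06.
Rounded to nearest $50: Petrov $29,750; Kowalski $35,700; Vance $37,350. Sum = $102,800.
No rounding difference to absorb.

Petrov: $29,750 | Kowalski: $35,700 | Vance: $37,350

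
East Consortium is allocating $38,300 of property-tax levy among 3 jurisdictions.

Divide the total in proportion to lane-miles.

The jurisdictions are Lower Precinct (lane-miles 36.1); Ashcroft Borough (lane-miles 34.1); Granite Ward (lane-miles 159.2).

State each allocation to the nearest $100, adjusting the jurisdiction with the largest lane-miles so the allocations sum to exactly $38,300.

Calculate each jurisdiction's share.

Lower Precinct: $6,000; Ashcroft Borough: $5,700; Granite Ward: $26,600

Lane-miles total: 36.1 + 34.1 + 159.2 = 229.4.
Pro-rata amounts: Lower Precinct 6,027.16; Ashcroft Borough 5,693.24; Granite Ward 26,579.60.
After rounding ($100): Lower Precinct $6,000; Ashcroft Borough $5,700; Granite Ward $26,600. Sum = $38,300.
Sum already equals the total — no adjustment.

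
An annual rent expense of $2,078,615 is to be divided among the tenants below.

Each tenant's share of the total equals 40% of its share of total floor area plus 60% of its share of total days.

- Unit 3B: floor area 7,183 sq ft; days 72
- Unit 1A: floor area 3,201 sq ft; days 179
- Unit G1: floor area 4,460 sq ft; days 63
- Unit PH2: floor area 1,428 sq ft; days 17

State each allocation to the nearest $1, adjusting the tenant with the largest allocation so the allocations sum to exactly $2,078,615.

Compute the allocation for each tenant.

Floor area total 16,272; days total 331.
Composite weights (40% floor area + 60% days): Unit 3B 0.3071; Unit 1A 0.4032; Unit G1 0.2238; Unit PH2 0.0659.
Pro-rata amounts: Unit 3B 638,315.33; Unit 1A 838,011.54; Unit G1 465,268.00; Unit PH2 137,020.13.
Rounded to nearest $1: Unit 3B $638,315; Unit 1A $838,012; Unit G1 $465,268; Unit PH2 $137,020. Sum = $2,078,615.
Sum already equals the total — no adjustment.

Unit 3B: $638,315 · Unit 1A: $838,012 · Unit G1: $465,268 · Unit PH2: $137,020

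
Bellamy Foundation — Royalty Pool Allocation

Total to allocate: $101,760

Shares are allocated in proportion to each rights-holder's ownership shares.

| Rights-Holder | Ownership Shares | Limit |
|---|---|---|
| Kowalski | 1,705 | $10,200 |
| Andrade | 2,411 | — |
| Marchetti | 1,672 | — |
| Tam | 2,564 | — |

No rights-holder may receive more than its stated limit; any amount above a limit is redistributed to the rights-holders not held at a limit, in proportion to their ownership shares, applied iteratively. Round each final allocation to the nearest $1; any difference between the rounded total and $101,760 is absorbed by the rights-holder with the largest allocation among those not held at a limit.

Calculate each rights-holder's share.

Kowalski: $10,200 | Andrade: $33,211 | Marchetti: $23,031 | Tam: $35,318

Combined ownership shares = 8,352.
Unconstrained shares: Kowalski 20,773.56; Andrade 29,375.40; Marchetti 20,371.49; Tam 31,239.54.
Held at cap: Kowalski ($10,200); remaining pool $91,560 reallocated over remaining ownership shares 6,647.
Redistributed shares: Andrade 33,210.65 → $33,211; Marchetti 23,031.19 → $23,031; Tam 35,318.16 → $35,318.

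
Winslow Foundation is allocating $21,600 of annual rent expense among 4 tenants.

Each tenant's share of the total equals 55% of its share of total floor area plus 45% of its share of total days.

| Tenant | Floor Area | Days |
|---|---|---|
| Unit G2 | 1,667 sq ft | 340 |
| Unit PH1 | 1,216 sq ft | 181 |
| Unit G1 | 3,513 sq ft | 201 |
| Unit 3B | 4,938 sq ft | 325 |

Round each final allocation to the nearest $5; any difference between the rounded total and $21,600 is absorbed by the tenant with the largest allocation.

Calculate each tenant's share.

Totals — floor area 11,334, days 1,047.
Blended shares (55% floor area + 45% days): Unit G2 0.2270; Unit PH1 0.1368; Unit G1 0.2569; Unit 3B 0.3793.
Raw shares: Unit G2 4,903.75; Unit PH1 2,954.92; Unit G1 5,548.25; Unit 3B 8,193.07.
After rounding ($5): Unit G2 $4,905; Unit PH1 $2,955; Unit G1 $5,550; Unit 3B $8,195. Sum = $21,605.
Difference $21,600 − $21,605 = −$5 applied to largest allocation (Unit 3B): Unit 3B becomes $8,190.

Unit G2: $4,905 · Unit PH1: $2,955 · Unit G1: $5,550 · Unit 3B: $8,190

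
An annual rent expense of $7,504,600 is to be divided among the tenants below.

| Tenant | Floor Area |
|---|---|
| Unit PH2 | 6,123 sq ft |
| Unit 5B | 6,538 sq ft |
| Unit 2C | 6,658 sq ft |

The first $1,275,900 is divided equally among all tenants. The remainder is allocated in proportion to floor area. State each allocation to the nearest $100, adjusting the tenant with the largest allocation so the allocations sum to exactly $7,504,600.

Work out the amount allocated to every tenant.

Unit PH2: $2,399,400; Unit 5B: $2,533,200; Unit 2C: $2,572,000

Equal tier: $1,275,900 ÷ 3 = $425,300 apiece.
Remainder $6,228,700 by floor area (total 19,319): Unit PH2 1,974,135.83 → $1,974,100; Unit 5B 2,107,937.29 → $2,107,900; Unit 2C 2,146,626.88 → $2,146,600.
Rounding difference +$100 on remainder applied to Unit 2C.
Totals: Unit PH2 $425,300 + $1,974,100 = $2,399,400; Unit 5B $425,300 + $2,107,900 = $2,533,200; Unit 2C $425,300 + $2,146,700 = $2,572,000.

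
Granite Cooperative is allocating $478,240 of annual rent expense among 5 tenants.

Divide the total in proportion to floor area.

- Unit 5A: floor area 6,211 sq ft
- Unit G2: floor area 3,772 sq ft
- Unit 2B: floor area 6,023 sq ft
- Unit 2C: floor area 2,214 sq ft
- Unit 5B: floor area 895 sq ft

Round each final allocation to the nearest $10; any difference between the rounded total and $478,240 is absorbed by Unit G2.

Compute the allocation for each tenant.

Unit 5A: $155,390; Unit G2: $94,380; Unit 2B: $150,690; Unit 2C: $55,390; Unit 5B: $22,390

Sum of floor area: 19,115.
Pro-rata amounts: Unit 5A 6,211/19,115 × $478,240 = 155,393.60; Unit G2 3,772/19,115 × $478,240 = 94,372.03; Unit 2B 6,023/19,115 × $478,240 = 150,690.01; Unit 2C 2,214/19,115 × $478,240 = 55,392.28; Unit 5B 895/19,115 × $478,240 = 22,392.09.
After rounding ($10): Unit 5A $155,390; Unit G2 $94,370; Unit 2B $150,690; Unit 2C $55,390; Unit 5B $22,390. Sum = $478,230.
Difference $478,240 − $478,230 = +$10 applied to Unit G2: Unit G2 becomes $94,380.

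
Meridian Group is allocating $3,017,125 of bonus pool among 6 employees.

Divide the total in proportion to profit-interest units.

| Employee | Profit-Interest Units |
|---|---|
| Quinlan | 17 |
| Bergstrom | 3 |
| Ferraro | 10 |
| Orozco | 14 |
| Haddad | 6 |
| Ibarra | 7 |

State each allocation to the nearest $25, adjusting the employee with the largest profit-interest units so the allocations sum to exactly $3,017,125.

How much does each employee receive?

Quinlan: $899,825; Bergstrom: $158,800; Ferraro: $529,325; Orozco: $741,050; Haddad: $317,600; Ibarra: $370,525

Profit-interest units total: 17 + 3 + 10 + 14 + 6 + 7 = 57.
Raw shares: Quinlan 899,844.30; Bergstrom 158,796.05; Ferraro 529,320.18; Orozco 741,048.25; Haddad 317,592.11; Ibarra 370,524.12.
At nearest $25: Quinlan $899,850; Bergstrom $158,800; Ferraro $529,325; Orozco $741,050; Haddad $317,600; Ibarra $370,525. Sum = $3,017,150.
Difference $3,017,125 − $3,017,150 = −$25 applied to largest profit-interest units (Quinlan): Quinlan becomes $899,825.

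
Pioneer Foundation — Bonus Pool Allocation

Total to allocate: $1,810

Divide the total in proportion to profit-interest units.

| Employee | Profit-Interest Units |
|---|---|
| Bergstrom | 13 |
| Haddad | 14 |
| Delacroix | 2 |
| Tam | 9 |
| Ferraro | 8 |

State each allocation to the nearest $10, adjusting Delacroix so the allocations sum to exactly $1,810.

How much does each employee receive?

Bergstrom: $510 · Haddad: $550 · Delacroix: $90 · Tam: $350 · Ferraro: $310

Sum of profit-interest units: 46.
Raw shares: Bergstrom 13/46 × $1,810 = 511.52; Haddad 14/46 × $1,810 = 550.87; Delacroix 2/46 × $1,810 = 78.70; Tam 9/46 × $1,810 = 354.13; Ferraro 8/46 × $1,810 = 314.78.
Rounded to nearest $10: Bergstrom $510; Haddad $550; Delacroix $80; Tam $350; Ferraro $310. Sum = $1,800.
Difference $1,810 − $1,800 = +$10 applied to Delacroix: Delacroix becomes $90.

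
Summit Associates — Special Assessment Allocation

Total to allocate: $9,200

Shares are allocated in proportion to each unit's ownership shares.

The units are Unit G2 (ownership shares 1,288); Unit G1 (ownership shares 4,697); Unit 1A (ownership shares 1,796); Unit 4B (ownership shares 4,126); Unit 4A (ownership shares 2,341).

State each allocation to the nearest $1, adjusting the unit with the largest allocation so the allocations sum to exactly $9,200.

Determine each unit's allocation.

Unit G2: $832 | Unit G1: $3,032 | Unit 1A: $1,160 | Unit 4B: $2,664 | Unit 4A: $1,512

Sum of ownership shares: 14,248.
Proportional shares: Unit G2 1,288/14,248 × $9,200 = 831.67; Unit G1 4,697/14,248 × $9,200 = 3,032.87; Unit 1A 1,796/14,248 × $9,200 = 1,159.69; Unit 4B 4,126/14,248 × $9,200 = 2,664.18; Unit 4A 2,341/14,248 × $9,200 = 1,511.59.
Rounded to nearest $1: Unit G2 $832; Unit G1 $3,033; Unit 1A $1,160; Unit 4B $2,664; Unit 4A $1,512. Sum = $9,201.
Difference $9,200 − $9,201 = −$1 applied to largest allocation (Unit G1): Unit G1 becomes $3,032.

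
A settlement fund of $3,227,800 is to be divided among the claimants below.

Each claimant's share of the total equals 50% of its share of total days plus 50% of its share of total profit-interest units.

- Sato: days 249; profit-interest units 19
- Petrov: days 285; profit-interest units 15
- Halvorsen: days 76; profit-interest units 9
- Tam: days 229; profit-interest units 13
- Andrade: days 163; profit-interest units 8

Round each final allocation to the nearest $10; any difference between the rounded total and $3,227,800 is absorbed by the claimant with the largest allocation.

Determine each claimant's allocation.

Sato: $880,180 · Petrov: $837,300 · Halvorsen: $349,370 · Tam: $696,670 · Andrade: $464,280

Totals — days 1,002, profit-interest units 64.
Blended shares (50% days + 50% profit-interest units): Sato 0.2727; Petrov 0.2594; Halvorsen 0.1082; Tam 0.2158; Andrade 0.1438.
Raw shares: Sato 880,185.54; Petrov 837,301.23; Halvorsen 349,366.26; Tam 696,668.85; Andrade 464,278.12.
After rounding ($10): Sato $880,190; Petrov $837,300; Halvorsen $349,370; Tam $696,670; Andrade $464,280. Sum = $3,227,810.
Difference $3,227,800 − $3,227,810 = −$10 applied to largest allocation (Sato): Sato becomes $880,180.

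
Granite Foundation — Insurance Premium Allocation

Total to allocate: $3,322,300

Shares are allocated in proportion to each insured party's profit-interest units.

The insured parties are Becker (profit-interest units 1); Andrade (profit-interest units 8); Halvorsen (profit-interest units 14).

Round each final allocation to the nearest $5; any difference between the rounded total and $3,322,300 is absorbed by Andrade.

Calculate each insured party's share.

Becker: $144,450 · Andrade: $1,155,580 · Halvorsen: $2,022,270

Total profit-interest units = 23.
Proportional shares: Becker 1/23 × $3,322,300 = 144,447.83; Andrade 8/23 × $3,322,300 = 1,155,582.61; Halvorsen 14/23 × $3,322,300 = 2,022,269.57.
At nearest $5: Becker $144,450; Andrade $1,155,585; Halvorsen $2,022,270. Sum = $3,322,305.
Difference $3,322,300 − $3,322,305 = −$5 applied to Andrade: Andrade becomes $1,155,580.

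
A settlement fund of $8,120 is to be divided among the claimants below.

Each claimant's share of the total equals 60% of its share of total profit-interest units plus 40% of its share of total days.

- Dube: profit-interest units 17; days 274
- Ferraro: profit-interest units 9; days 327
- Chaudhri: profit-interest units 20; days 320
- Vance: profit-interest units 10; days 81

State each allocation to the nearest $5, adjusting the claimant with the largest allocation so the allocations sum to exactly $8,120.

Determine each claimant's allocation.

Profit-interest units total 56; days total 1,002.
Composite weights (60% profit-interest units + 40% days): Dube 0.2915; Ferraro 0.2270; Chaudhri 0.3420; Vance 0.1395.
Raw shares: Dube 2,367.18; Ferraro 1,842.98; Chaudhri 2,777.29; Vance 1,132.56.
Rounded to nearest $5: Dube $2,365; Ferraro $1,845; Chaudhri $2,775; Vance $1,135. Sum = $8,120.
Sum already equals the total — no adjustment.

Dube: $2,365 · Ferraro: $1,845 · Chaudhri: $2,775 · Vance: $1,135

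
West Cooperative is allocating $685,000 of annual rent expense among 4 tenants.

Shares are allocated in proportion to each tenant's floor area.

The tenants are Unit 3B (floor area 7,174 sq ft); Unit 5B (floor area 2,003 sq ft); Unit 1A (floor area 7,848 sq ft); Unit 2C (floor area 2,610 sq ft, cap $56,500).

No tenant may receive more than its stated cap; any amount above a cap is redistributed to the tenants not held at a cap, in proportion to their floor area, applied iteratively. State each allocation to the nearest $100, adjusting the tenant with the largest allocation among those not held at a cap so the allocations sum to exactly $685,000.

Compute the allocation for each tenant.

Combined floor area = 19,635.
Proportional shares (ignoring caps): Unit 3B 250,277.06; Unit 5B 69,878.02; Unit 1A 273,790.68; Unit 2C 91,054.24.
Held at cap: Unit 2C ($56,500); residual $628,500 reallocated over remaining floor area 17,025.
Remaining shares: Unit 3B 264,837.53 → $264,800; Unit 5B 73,943.35 → $73,900; Unit 1A 289,719.12 → $289,700.
Rounding difference +$100 applied to Unit 1A → $289,800.

Unit 3B: $264,800 · Unit 5B: $73,900 · Unit 1A: $289,800 · Unit 2C: $56,500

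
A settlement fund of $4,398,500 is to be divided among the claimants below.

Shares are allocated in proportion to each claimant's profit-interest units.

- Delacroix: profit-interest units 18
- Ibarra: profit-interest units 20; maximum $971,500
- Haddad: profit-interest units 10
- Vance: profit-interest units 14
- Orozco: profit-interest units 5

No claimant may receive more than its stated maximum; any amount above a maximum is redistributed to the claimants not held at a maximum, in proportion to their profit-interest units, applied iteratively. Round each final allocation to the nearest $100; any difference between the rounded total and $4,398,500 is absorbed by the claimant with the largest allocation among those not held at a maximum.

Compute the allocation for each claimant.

Total profit-interest units = 67.
Proportional shares (ignoring caps): Delacroix 1,181,686.57; Ibarra 1,312,985.07; Haddad 656,492.54; Vance 919,089.55; Orozco 328,246.27.
Cap binds for Ibarra ($971,500); remaining pool $3,427,000 reallocated over remaining profit-interest units 47.
Redistributed shares: Delacroix 1,312,468.09 → $1,312,500; Haddad 729,148.94 → $729,100; Vance 1,020,808.51 → $1,020,800; Orozco 364,574.47 → $364,600.

Delacroix: $1,312,500 | Ibarra: $971,500 | Haddad: $729,100 | Vance: $1,020,800 | Orozco: $364,600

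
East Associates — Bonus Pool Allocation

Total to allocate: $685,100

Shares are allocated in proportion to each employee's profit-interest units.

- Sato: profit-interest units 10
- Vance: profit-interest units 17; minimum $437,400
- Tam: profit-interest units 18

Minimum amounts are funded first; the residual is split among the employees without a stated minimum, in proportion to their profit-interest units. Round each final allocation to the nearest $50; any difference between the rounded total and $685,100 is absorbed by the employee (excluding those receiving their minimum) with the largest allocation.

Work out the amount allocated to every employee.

Minimums first: Vance $437,400. Balance $247,700.
Balance split over remaining profit-interest units 28: Sato 88,464.29 → $88,450; Tam 159,235.71 → $159,250.

Sato: $88,450 | Vance: $437,400 | Tam: $159,250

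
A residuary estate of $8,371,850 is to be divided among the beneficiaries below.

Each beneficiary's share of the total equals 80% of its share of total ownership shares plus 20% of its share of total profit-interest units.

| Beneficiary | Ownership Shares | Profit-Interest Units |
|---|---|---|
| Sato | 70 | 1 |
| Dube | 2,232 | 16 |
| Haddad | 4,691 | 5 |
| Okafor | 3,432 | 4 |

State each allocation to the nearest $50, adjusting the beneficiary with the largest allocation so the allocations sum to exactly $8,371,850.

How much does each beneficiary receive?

Totals — ownership shares 10,425, profit-interest units 26.
Blended shares (80% ownership shares + 20% profit-interest units): Sato 0.0131; Dube 0.2944; Haddad 0.3984; Okafor 0.2941.
Pro-rata amounts: Sato 109,369.93; Dube 2,464,316.82; Haddad 3,335,699.62; Okafor 2,462,463.62.
After rounding ($50): Sato $109,350; Dube $2,464,300; Haddad $3,335,700; Okafor $2,462,450. Sum = $8,371,800.
Difference $8,371,850 − $8,371,800 = +$50 applied to largest allocation (Haddad): Haddad becomes $3,335,750.

Sato: $109,350 · Dube: $2,464,300 · Haddad: $3,335,750 · Okafor: $2,462,450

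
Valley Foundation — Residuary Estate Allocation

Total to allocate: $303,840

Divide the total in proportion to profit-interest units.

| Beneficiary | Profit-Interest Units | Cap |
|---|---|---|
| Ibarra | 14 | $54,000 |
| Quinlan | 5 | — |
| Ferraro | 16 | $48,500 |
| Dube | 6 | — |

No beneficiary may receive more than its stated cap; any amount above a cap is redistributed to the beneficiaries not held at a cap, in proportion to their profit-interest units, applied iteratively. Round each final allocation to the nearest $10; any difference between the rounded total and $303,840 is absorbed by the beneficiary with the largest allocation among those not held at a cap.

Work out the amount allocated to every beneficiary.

Ibarra: $54,000 | Quinlan: $91,520 | Ferraro: $48,500 | Dube: $109,820

Profit-interest units total: 41.
Unconstrained shares: Ibarra 103,750.24; Quinlan 37,053.66; Ferraro 118,571.71; Dube 44,464.39.
Capped: Ibarra ($54,000), Ferraro ($48,500); balance $201,340 reallocated over remaining profit-interest units 11.
Redistributed shares: Quinlan 91,518.18 → $91,520; Dube 109,821.82 → $109,820.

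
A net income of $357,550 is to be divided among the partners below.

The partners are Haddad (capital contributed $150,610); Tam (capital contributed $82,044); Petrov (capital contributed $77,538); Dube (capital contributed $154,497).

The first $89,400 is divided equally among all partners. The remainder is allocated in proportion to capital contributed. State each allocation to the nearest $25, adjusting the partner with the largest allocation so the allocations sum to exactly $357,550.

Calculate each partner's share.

Equal tier: $89,400 ÷ 4 = $22,350 apiece.
Remainder $268,150 by capital contributed (total 464,689): Haddad 86,909.89 → $86,900; Tam 47,343.70 → $47,350; Petrov 44,743.51 → $44,750; Dube 89,152.90 → $89,150.
Totals: Haddad $22,350 + $86,900 = $109,250; Tam $22,350 + $47,350 = $69,700; Petrov $22,350 + $44,750 = $67,100; Dube $22,350 + $89,150 = $111,500.

Haddad: $109,250 · Tam: $69,700 · Petrov: $67,100 · Dube: $111,500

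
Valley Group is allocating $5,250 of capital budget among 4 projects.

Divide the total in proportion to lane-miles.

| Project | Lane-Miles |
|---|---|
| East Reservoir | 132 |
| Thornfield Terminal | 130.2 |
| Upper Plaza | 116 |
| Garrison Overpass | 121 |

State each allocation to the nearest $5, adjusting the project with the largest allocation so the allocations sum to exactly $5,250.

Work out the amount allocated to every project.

Combined lane-miles = 499.2.
Raw shares: East Reservoir 132/499.2 × $5,250 = 1,388.22; Thornfield Terminal 130.2/499.2 × $5,250 = 1,369.29; Upper Plaza 116/499.2 × $5,250 = 1,219.95; Garrison Overpass 121/499.2 × $5,250 = 1,272.54.
After rounding ($5): East Reservoir $1,390; Thornfield Terminal $1,370; Upper Plaza $1,220; Garrison Overpass $1,275. Sum = $5,255.
Difference $5,250 − $5,255 = −$5 applied to largest allocation (East Reservoir): East Reservoir becomes $1,385.

East Reservoir: $1,385 | Thornfield Terminal: $1,370 | Upper Plaza: $1,220 | Garrison Overpass: $1,275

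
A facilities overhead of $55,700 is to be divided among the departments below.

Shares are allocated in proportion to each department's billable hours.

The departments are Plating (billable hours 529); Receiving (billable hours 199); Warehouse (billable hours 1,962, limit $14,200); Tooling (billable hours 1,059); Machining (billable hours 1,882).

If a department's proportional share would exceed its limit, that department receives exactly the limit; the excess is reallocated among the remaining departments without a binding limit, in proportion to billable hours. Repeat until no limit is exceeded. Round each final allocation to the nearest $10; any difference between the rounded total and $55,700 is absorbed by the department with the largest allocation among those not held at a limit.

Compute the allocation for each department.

Billable hours total: 5,631.
Unconstrained shares: Plating 5,232.69; Receiving 1,968.44; Warehouse 19,407.46; Tooling 10,475.28; Machining 18,616.13.
Held at cap: Warehouse ($14,200); balance $41,500 reallocated over remaining billable hours 3,669.
Shares after redistribution: Plating 5,983.51 → $5,980; Receiving 2,250.89 → $2,250; Tooling 11,978.33 → $11,980; Machining 21,287.27 → $21,290.

Plating: $5,980 | Receiving: $2,250 | Warehouse: $14,200 | Tooling: $11,980 | Machining: $21,290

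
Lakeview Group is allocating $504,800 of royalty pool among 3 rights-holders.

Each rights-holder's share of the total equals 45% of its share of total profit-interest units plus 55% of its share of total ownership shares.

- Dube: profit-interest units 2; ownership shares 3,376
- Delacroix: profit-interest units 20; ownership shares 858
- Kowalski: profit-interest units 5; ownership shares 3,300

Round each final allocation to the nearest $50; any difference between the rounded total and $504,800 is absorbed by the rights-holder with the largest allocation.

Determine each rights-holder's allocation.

Profit-interest units total 27; ownership shares total 7,534.
Blended shares (45% profit-interest units + 55% ownership shares): Dube 0.2798; Delacroix 0.3960; Kowalski 0.3242.
Proportional shares: Dube 141,237.69; Delacroix 199,885.34; Kowalski 163,676.97.
At nearest $50: Dube $141,250; Delacroix $199,900; Kowalski $163,700. Sum = $504,850.
Difference $504,800 − $504,850 = −$50 applied to largest allocation (Delacroix): Delacroix becomes $199,850.

Dube: $141,250 · Delacroix: $199,850 · Kowalski: $163,700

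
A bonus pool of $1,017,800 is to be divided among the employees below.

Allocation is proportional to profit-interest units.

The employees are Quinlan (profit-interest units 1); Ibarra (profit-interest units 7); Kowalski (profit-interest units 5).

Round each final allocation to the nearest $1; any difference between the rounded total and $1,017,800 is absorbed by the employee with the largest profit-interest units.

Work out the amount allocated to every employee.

Quinlan: $78,292; Ibarra: $548,046; Kowalski: $391,462

Total profit-interest units = 1 + 7 + 5 = 13.
Pro-rata amounts: Quinlan 78,292.31; Ibarra 548,046.15; Kowalski 391,461.54.
Rounded to nearest $1: Quinlan $78,292; Ibarra $548,046; Kowalski $391,462. Sum = $1,017,800.
Rounded total matches; no reconciliation needed.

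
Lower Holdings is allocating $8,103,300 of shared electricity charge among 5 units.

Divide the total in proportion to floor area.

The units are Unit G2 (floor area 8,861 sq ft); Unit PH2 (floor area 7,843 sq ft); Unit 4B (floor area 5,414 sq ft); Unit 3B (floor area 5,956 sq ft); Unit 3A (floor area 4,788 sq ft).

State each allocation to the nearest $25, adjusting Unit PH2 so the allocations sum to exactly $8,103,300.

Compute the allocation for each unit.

Unit G2: $2,185,000; Unit PH2: $1,933,950; Unit 4B: $1,335,025; Unit 3B: $1,468,675; Unit 3A: $1,180,650

Combined floor area = 32,862.
Raw shares: Unit G2 8,861/32,862 × $8,103,300 = 2,184,996.08; Unit PH2 7,843/32,862 × $8,103,300 = 1,933,971.82; Unit 4B 5,414/32,862 × $8,103,300 = 1,335,015.10; Unit 3B 5,956/32,862 × $8,103,300 = 1,468,664.56; Unit 3A 4,788/32,862 × $8,103,300 = 1,180,652.44.
Rounded to nearest $25: Unit G2 $2,185,000; Unit PH2 $1,933,975; Unit 4B $1,335,025; Unit 3B $1,468,675; Unit 3A $1,180,650. Sum = $8,103,325.
Difference $8,103,300 − $8,103,325 = −$25 applied to Unit PH2: Unit PH2 becomes $1,933,950.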